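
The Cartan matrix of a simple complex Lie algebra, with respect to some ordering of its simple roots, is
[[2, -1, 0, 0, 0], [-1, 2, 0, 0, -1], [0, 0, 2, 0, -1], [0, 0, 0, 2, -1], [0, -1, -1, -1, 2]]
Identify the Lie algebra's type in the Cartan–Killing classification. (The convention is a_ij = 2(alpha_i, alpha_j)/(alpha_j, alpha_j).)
type D_5

The matrix has rank 5 with 2's on the diagonal. Reading the off-diagonal entries as Dynkin edges (a single edge where a_ij = a_ji = -1; a double or triple edge where a_ij * a_ji = 2 or 3), the diagram is a chain of 3 nodes with a fork of two nodes at one end (D_5). One simple-root ordering that puts it in standard form is (alpha_1, alpha_2, alpha_5, alpha_4, alpha_3). So the algebra is type D_5, i.e. so(10).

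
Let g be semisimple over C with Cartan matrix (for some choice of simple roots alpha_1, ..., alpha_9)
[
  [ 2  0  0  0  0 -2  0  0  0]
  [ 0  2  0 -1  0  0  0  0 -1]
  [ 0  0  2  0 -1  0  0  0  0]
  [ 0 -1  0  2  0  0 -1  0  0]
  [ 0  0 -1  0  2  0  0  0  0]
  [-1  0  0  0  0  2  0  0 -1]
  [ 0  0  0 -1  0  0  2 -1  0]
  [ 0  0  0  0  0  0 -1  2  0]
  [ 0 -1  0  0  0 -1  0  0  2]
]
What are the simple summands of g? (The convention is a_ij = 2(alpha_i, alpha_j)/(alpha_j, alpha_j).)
The diagram associated to this matrix has two connected components: the simple roots {alpha_3, alpha_5} form a chain of 2 nodes with single edges (A_2), and {alpha_1, alpha_2, alpha_4, alpha_6, alpha_7, alpha_8, alpha_9} form a chain of 7 nodes with a double edge at one end; the terminal node there is the unique long simple root (C_7). A semisimple Lie algebra decomposes uniquely as the direct sum of simple ideals, one per connected component of its Dynkin diagram, so g ≅ A_2 ⊕ C_7 (dimension 8 + 105 = 113).

A_2 (sl(3)) + C_7 (sp(14))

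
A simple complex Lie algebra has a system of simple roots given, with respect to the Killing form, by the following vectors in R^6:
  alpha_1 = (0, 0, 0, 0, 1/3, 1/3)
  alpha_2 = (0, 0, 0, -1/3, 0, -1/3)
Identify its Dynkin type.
Compute the Cartan integers a_ij = 2(alpha_i, alpha_j)/(alpha_j, alpha_j); the resulting 2x2 Cartan matrix is
[[2, -1], [-1, 2]].
All simple roots have the same length, so the diagram is simply laced. The associated Dynkin diagram is a chain of 2 nodes with single edges (A_2), so the type is A_2 (the algebra sl(3)).

A_2 (sl(3))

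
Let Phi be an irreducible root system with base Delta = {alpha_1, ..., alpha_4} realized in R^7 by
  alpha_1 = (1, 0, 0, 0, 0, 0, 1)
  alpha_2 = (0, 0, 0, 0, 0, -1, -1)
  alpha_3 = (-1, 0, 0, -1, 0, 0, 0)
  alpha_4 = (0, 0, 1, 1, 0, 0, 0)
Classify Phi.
A_4

Compute the Cartan integers a_ij = 2(alpha_i, alpha_j)/(alpha_j, alpha_j); the resulting 4x4 Cartan matrix is
[[2, -1, -1, 0], [-1, 2, 0, 0], [-1, 0, 2, -1], [0, 0, -1, 2]].
All simple roots have the same length, so the diagram is simply laced. The associated Dynkin diagram is a chain of 4 nodes with single edges (A_4), so the type is A_4 (the algebra sl(5)).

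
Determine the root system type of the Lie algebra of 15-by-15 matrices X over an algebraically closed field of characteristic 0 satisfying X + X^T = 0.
This is so(15) with 15 odd, which has dimension 15(15-1)/2 = 105 and rank (15-1)/2 = 7. In the classification of classical Lie algebras, the orthogonal algebra so(2n+1) in an odd number of variables has type B_n; here n = 7, so the Dynkin diagram is a chain of 7 nodes with a double edge at one end; the terminal node there is the unique short simple root (B_7). Hence the type is B_7.

B_7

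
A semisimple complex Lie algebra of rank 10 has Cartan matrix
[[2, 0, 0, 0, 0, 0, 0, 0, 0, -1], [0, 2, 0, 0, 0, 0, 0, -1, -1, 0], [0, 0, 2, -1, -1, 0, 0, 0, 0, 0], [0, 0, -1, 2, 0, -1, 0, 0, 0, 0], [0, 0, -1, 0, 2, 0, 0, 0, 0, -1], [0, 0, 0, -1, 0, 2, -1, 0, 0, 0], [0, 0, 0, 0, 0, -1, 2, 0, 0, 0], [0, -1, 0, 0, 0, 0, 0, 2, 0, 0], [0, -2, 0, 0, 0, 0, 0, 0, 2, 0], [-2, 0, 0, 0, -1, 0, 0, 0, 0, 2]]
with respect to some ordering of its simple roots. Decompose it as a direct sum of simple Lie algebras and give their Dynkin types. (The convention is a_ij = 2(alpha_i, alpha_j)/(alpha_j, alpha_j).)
B7 + C3

The diagram associated to this matrix has two connected components: the simple roots {alpha_1, alpha_3, alpha_4, alpha_5, alpha_6, alpha_7, alpha_10} form a chain of 7 nodes with a double edge at one end; the terminal node there is the unique short simple root (B_7), and {alpha_2, alpha_8, alpha_9} form a chain of 3 nodes with a double edge at one end; the terminal node there is the unique long simple root (C_3). A semisimple Lie algebra decomposes uniquely as the direct sum of simple ideals, one per connected component of its Dynkin diagram, so g ≅ B_7 ⊕ C_3 (dimension 105 + 21 = 126).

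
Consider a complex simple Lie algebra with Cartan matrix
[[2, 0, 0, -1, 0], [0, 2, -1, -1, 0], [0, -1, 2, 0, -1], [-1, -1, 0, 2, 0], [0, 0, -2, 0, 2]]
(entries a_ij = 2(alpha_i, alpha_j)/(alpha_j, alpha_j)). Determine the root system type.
The matrix has rank 5 with 2's on the diagonal. Reading the off-diagonal entries as Dynkin edges (a single edge where a_ij = a_ji = -1; a double or triple edge where a_ij * a_ji = 2 or 3), the diagram is a chain of 5 nodes with a double edge at one end; the terminal node there is the unique long simple root (C_5). One simple-root ordering that puts it in standard form is (alpha_1, alpha_4, alpha_2, alpha_3, alpha_5). So the algebra is type C_5, i.e. sp(10).

C_5 (sp(10))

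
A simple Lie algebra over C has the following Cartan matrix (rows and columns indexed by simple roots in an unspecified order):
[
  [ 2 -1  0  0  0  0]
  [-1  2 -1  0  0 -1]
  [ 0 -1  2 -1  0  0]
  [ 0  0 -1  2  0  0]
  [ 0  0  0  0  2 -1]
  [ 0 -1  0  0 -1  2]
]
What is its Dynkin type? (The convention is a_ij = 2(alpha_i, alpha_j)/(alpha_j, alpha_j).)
E6

The matrix has rank 6 with 2's on the diagonal. Reading the off-diagonal entries as Dynkin edges (a single edge where a_ij = a_ji = -1; a double or triple edge where a_ij * a_ji = 2 or 3), the diagram is a chain of 5 nodes with one extra node attached to the third node from one end (E_6). One simple-root ordering that puts it in standard form is (alpha_5, alpha_1, alpha_6, alpha_2, alpha_3, alpha_4). So the algebra is type E_6.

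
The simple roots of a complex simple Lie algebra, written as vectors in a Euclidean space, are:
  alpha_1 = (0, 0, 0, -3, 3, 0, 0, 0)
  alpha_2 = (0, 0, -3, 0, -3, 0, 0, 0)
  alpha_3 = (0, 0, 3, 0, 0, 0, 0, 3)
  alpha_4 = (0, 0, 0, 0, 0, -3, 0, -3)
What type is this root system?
Compute the Cartan integers a_ij = 2(alpha_i, alpha_j)/(alpha_j, alpha_j); the resulting 4x4 Cartan matrix is
[[2, -1, 0, 0], [-1, 2, -1, 0], [0, -1, 2, -1], [0, 0, -1, 2]].
All simple roots have the same length, so the diagram is simply laced. The associated Dynkin diagram is a chain of 4 nodes with single edges (A_4), so the type is A_4 (the algebra sl(5)).

type A_4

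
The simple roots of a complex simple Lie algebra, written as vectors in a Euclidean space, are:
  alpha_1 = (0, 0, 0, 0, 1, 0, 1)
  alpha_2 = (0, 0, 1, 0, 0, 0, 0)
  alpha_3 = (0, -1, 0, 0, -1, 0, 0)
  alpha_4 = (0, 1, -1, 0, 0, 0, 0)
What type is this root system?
B_4

Compute the Cartan integers a_ij = 2(alpha_i, alpha_j)/(alpha_j, alpha_j); the resulting 4x4 Cartan matrix is
[[2, 0, -1, 0], [0, 2, 0, -1], [-1, 0, 2, -1], [0, -2, -1, 2]].
The roots have two lengths (squared-length ratio 2:1); the short ones are alpha_{2}. The associated Dynkin diagram is a chain of 4 nodes with a double edge at one end; the terminal node there is the unique short simple root (B_4), so the type is B_4 (the algebra so(9)).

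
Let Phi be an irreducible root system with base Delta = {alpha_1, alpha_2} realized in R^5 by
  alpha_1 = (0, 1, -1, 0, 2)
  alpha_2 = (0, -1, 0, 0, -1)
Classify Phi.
type G_2

Compute the Cartan integers a_ij = 2(alpha_i, alpha_j)/(alpha_j, alpha_j); the resulting 2x2 Cartan matrix is
[[2, -3], [-1, 2]].
The roots have two lengths (squared-length ratio 3:1); the short ones are alpha_{2}. The associated Dynkin diagram is two nodes joined by a triple edge (G_2), so the type is G_2.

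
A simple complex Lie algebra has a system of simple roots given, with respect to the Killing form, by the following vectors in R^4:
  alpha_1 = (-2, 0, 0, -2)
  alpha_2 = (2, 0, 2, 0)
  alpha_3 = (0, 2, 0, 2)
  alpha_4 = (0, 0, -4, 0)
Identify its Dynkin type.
Compute the Cartan integers a_ij = 2(alpha_i, alpha_j)/(alpha_j, alpha_j); the resulting 4x4 Cartan matrix is
[[2, -1, -1, 0], [-1, 2, 0, -1], [-1, 0, 2, 0], [0, -2, 0, 2]].
The roots have two lengths (squared-length ratio 2:1); the short ones are alpha_{1,2,3}. The associated Dynkin diagram is a chain of 4 nodes with a double edge at one end; the terminal node there is the unique long simple root (C_4), so the type is C_4 (the algebra sp(8)).

C_4 (sp(8))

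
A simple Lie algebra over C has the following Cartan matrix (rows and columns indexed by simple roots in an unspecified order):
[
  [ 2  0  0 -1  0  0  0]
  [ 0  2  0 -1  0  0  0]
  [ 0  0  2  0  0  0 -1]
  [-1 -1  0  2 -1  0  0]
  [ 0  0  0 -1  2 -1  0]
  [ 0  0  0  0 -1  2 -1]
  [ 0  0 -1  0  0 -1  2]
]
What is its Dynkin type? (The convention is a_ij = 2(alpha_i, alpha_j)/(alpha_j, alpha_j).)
D_7

The matrix has rank 7 with 2's on the diagonal. Reading the off-diagonal entries as Dynkin edges (a single edge where a_ij = a_ji = -1; a double or triple edge where a_ij * a_ji = 2 or 3), the diagram is a chain of 5 nodes with a fork of two nodes at one end (D_7). One simple-root ordering that puts it in standard form is (alpha_3, alpha_7, alpha_6, alpha_5, alpha_4, alpha_2, alpha_1). So the algebra is type D_7, i.e. so(14).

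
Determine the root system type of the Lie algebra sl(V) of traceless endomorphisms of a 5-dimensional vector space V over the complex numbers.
A_4

This is sl(5), which has dimension 5^2 - 1 = 24 and rank 5 - 1 = 4 (a Cartan subalgebra is the diagonal traceless matrices). In the classification of classical Lie algebras, the special linear algebra sl(n+1) has type A_n; here n = 4, so the Dynkin diagram is a chain of 4 nodes with single edges (A_4). Hence the type is A_4.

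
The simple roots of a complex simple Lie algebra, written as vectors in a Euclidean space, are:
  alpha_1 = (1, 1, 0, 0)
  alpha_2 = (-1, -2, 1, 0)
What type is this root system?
G_2

Compute the Cartan integers a_ij = 2(alpha_i, alpha_j)/(alpha_j, alpha_j); the resulting 2x2 Cartan matrix is
[[2, -1], [-3, 2]].
The roots have two lengths (squared-length ratio 3:1); the short ones are alpha_{1}. The associated Dynkin diagram is two nodes joined by a triple edge (G_2), so the type is G_2.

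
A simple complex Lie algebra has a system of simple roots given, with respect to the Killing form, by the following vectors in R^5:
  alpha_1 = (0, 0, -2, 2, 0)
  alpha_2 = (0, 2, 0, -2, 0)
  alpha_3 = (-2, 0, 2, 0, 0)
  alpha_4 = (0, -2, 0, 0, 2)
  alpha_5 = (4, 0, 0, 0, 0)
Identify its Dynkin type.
Compute the Cartan integers a_ij = 2(alpha_i, alpha_j)/(alpha_j, alpha_j); the resulting 5x5 Cartan matrix is
[[2, -1, -1, 0, 0], [-1, 2, 0, -1, 0], [-1, 0, 2, 0, -1], [0, -1, 0, 2, 0], [0, 0, -2, 0, 2]].
The roots have two lengths (squared-length ratio 2:1); the short ones are alpha_{1,2,3,4}. The associated Dynkin diagram is a chain of 5 nodes with a double edge at one end; the terminal node there is the unique long simple root (C_5), so the type is C_5 (the algebra sp(10)).

C_5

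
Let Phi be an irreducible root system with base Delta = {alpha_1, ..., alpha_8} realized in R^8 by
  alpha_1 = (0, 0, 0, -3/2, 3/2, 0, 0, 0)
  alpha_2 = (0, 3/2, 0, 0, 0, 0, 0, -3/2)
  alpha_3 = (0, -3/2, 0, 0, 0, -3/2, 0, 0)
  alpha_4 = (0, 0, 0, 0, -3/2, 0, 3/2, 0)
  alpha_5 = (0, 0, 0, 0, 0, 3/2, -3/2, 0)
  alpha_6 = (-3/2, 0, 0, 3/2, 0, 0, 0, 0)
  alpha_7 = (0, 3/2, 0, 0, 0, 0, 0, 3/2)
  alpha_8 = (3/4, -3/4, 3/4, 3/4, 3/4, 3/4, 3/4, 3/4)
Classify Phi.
Compute the Cartan integers a_ij = 2(alpha_i, alpha_j)/(alpha_j, alpha_j); the resulting 8x8 Cartan matrix is
[[2, 0, 0, -1, 0, -1, 0, 0], [0, 2, -1, 0, 0, 0, 0, -1], [0, -1, 2, 0, -1, 0, -1, 0], [-1, 0, 0, 2, -1, 0, 0, 0], [0, 0, -1, -1, 2, 0, 0, 0], [-1, 0, 0, 0, 0, 2, 0, 0], [0, 0, -1, 0, 0, 0, 2, 0], [0, -1, 0, 0, 0, 0, 0, 2]].
All simple roots have the same length, so the diagram is simply laced. The associated Dynkin diagram is a chain of 7 nodes with one extra node attached to the third node from one end (E_8), so the type is E_8.

E_8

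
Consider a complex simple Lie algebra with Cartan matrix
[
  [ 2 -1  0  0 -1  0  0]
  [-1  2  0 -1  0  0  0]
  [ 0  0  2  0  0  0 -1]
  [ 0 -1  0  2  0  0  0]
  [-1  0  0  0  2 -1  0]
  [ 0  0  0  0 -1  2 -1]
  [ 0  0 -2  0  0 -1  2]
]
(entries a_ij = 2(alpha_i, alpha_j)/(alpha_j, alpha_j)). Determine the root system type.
The matrix has rank 7 with 2's on the diagonal. Reading the off-diagonal entries as Dynkin edges (a single edge where a_ij = a_ji = -1; a double or triple edge where a_ij * a_ji = 2 or 3), the diagram is a chain of 7 nodes with a double edge at one end; the terminal node there is the unique short simple root (B_7). One simple-root ordering that puts it in standard form is (alpha_4, alpha_2, alpha_1, alpha_5, alpha_6, alpha_7, alpha_3). So the algebra is type B_7, i.e. so(15).

type B_7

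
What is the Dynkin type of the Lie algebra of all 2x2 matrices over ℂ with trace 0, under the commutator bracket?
A_1

This is sl(2), which has dimension 2^2 - 1 = 3 and rank 2 - 1 = 1 (a Cartan subalgebra is the diagonal traceless matrices). In the classification of classical Lie algebras, the special linear algebra sl(n+1) has type A_n; here n = 1, so the Dynkin diagram is a chain of 1 nodes with single edges (A_1). Hence the type is A_1.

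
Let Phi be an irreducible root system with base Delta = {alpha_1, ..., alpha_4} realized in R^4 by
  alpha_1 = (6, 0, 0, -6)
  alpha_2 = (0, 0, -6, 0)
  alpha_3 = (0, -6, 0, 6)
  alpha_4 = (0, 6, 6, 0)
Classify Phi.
B4

Compute the Cartan integers a_ij = 2(alpha_i, alpha_j)/(alpha_j, alpha_j); the resulting 4x4 Cartan matrix is
[[2, 0, -1, 0], [0, 2, 0, -1], [-1, 0, 2, -1], [0, -2, -1, 2]].
The roots have two lengths (squared-length ratio 2:1); the short ones are alpha_{2}. The associated Dynkin diagram is a chain of 4 nodes with a double edge at one end; the terminal node there is the unique short simple root (B_4), so the type is B_4 (the algebra so(9)).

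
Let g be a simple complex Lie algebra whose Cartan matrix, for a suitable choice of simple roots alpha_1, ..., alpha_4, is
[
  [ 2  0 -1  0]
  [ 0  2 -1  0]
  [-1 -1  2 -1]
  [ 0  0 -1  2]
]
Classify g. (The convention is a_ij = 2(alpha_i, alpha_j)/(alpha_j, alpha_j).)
D_4 (so(8))

The matrix has rank 4 with 2's on the diagonal. Reading the off-diagonal entries as Dynkin edges (a single edge where a_ij = a_ji = -1; a double or triple edge where a_ij * a_ji = 2 or 3), the diagram is a chain of 2 nodes with a fork of two nodes at one end (D_4). One simple-root ordering that puts it in standard form is (alpha_2, alpha_3, alpha_1, alpha_4). So the algebra is type D_4, i.e. so(8).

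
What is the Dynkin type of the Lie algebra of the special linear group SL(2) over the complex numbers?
This is sl(2), which has dimension 2^2 - 1 = 3 and rank 2 - 1 = 1 (a Cartan subalgebra is the diagonal traceless matrices). In the classification of classical Lie algebras, the special linear algebra sl(n+1) has type A_n; here n = 1, so the Dynkin diagram is a chain of 1 nodes with single edges (A_1). Hence the type is A_1.

A_1 (sl(2))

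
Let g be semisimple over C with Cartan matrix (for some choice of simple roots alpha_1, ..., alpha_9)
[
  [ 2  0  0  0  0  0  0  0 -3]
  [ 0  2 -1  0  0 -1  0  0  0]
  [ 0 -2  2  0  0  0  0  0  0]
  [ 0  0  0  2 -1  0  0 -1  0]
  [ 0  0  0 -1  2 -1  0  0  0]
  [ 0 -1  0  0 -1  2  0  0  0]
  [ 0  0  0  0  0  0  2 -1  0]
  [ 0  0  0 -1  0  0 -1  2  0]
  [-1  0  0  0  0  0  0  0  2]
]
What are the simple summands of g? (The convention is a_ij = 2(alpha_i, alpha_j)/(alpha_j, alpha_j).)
C7 + G2

The diagram associated to this matrix has two connected components: the simple roots {alpha_2, alpha_3, alpha_4, alpha_5, alpha_6, alpha_7, alpha_8} form a chain of 7 nodes with a double edge at one end; the terminal node there is the unique long simple root (C_7), and {alpha_1, alpha_9} form two nodes joined by a triple edge (G_2). A semisimple Lie algebra decomposes uniquely as the direct sum of simple ideals, one per connected component of its Dynkin diagram, so g ≅ C_7 ⊕ G_2 (dimension 105 + 14 = 119).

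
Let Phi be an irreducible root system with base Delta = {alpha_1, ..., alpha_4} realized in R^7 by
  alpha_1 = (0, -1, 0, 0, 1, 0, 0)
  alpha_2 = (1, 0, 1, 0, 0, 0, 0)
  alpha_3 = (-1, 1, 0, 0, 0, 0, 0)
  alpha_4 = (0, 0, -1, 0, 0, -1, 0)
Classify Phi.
A_4 (sl(5))

Compute the Cartan integers a_ij = 2(alpha_i, alpha_j)/(alpha_j, alpha_j); the resulting 4x4 Cartan matrix is
[[2, 0, -1, 0], [0, 2, -1, -1], [-1, -1, 2, 0], [0, -1, 0, 2]].
All simple roots have the same length, so the diagram is simply laced. The associated Dynkin diagram is a chain of 4 nodes with single edges (A_4), so the type is A_4 (the algebra sl(5)).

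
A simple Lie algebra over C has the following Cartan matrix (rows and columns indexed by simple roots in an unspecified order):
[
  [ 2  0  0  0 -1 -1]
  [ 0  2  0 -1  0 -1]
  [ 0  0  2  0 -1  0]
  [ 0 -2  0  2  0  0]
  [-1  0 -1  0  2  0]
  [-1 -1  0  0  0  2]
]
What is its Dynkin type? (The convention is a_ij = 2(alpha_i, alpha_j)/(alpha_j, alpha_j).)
The matrix has rank 6 with 2's on the diagonal. Reading the off-diagonal entries as Dynkin edges (a single edge where a_ij = a_ji = -1; a double or triple edge where a_ij * a_ji = 2 or 3), the diagram is a chain of 6 nodes with a double edge at one end; the terminal node there is the unique long simple root (C_6). One simple-root ordering that puts it in standard form is (alpha_3, alpha_5, alpha_1, alpha_6, alpha_2, alpha_4). So the algebra is type C_6, i.e. sp(12).

C_6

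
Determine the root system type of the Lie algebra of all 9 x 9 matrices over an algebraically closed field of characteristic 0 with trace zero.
This is sl(9), which has dimension 9^2 - 1 = 80 and rank 9 - 1 = 8 (a Cartan subalgebra is the diagonal traceless matrices). In the classification of classical Lie algebras, the special linear algebra sl(n+1) has type A_n; here n = 8, so the Dynkin diagram is a chain of 8 nodes with single edges (A_8). Hence the type is A_8.

type A_8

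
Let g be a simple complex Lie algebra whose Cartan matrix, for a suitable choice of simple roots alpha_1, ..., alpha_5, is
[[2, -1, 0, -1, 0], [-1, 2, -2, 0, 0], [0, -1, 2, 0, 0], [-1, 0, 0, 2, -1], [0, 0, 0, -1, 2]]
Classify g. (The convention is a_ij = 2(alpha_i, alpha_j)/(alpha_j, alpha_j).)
B_5

The matrix has rank 5 with 2's on the diagonal. Reading the off-diagonal entries as Dynkin edges (a single edge where a_ij = a_ji = -1; a double or triple edge where a_ij * a_ji = 2 or 3), the diagram is a chain of 5 nodes with a double edge at one end; the terminal node there is the unique short simple root (B_5). One simple-root ordering that puts it in standard form is (alpha_5, alpha_4, alpha_1, alpha_2, alpha_3). So the algebra is type B_5, i.e. so(11).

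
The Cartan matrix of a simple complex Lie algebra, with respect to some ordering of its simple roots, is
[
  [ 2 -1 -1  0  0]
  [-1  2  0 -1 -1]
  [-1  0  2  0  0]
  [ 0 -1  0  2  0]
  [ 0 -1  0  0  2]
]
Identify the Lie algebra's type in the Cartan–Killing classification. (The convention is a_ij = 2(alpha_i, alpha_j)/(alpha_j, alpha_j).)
D5

The matrix has rank 5 with 2's on the diagonal. Reading the off-diagonal entries as Dynkin edges (a single edge where a_ij = a_ji = -1; a double or triple edge where a_ij * a_ji = 2 or 3), the diagram is a chain of 3 nodes with a fork of two nodes at one end (D_5). One simple-root ordering that puts it in standard form is (alpha_3, alpha_1, alpha_2, alpha_4, alpha_5). So the algebra is type D_5, i.e. so(10).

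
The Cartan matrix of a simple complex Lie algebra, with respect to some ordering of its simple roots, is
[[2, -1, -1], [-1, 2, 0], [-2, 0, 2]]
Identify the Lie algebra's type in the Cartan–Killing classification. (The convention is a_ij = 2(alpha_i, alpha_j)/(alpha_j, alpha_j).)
The matrix has rank 3 with 2's on the diagonal. Reading the off-diagonal entries as Dynkin edges (a single edge where a_ij = a_ji = -1; a double or triple edge where a_ij * a_ji = 2 or 3), the diagram is a chain of 3 nodes with a double edge at one end; the terminal node there is the unique long simple root (C_3). One simple-root ordering that puts it in standard form is (alpha_2, alpha_1, alpha_3). So the algebra is type C_3, i.e. sp(6).

type C_3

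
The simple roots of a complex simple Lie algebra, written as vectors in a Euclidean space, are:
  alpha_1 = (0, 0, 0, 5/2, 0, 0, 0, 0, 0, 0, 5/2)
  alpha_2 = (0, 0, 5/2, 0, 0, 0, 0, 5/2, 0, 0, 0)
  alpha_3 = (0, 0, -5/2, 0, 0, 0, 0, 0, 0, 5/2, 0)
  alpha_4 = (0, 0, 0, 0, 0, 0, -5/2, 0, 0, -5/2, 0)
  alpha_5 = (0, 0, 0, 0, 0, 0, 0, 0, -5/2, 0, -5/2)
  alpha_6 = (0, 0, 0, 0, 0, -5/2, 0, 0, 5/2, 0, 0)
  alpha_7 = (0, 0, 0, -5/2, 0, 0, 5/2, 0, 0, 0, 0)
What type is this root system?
type A_7

Compute the Cartan integers a_ij = 2(alpha_i, alpha_j)/(alpha_j, alpha_j); the resulting 7x7 Cartan matrix is
[[2, 0, 0, 0, -1, 0, -1], [0, 2, -1, 0, 0, 0, 0], [0, -1, 2, -1, 0, 0, 0], [0, 0, -1, 2, 0, 0, -1], [-1, 0, 0, 0, 2, -1, 0], [0, 0, 0, 0, -1, 2, 0], [-1, 0, 0, -1, 0, 0, 2]].
All simple roots have the same length, so the diagram is simply laced. The associated Dynkin diagram is a chain of 7 nodes with single edges (A_7), so the type is A_7 (the algebra sl(8)).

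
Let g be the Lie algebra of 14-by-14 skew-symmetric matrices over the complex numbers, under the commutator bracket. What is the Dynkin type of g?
D7

This is so(14) with 14 even, which has dimension 14(14-1)/2 = 91 and rank 14/2 = 7. In the classification of classical Lie algebras, the orthogonal algebra so(2n) in an even number of variables has type D_n; here n = 7, so the Dynkin diagram is a chain of 5 nodes with a fork of two nodes at one end (D_7). Hence the type is D_7.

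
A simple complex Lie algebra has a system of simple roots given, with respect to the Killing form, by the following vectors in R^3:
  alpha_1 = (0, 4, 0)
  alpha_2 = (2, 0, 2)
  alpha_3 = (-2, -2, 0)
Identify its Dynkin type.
Compute the Cartan integers a_ij = 2(alpha_i, alpha_j)/(alpha_j, alpha_j); the resulting 3x3 Cartan matrix is
[[2, 0, -2], [0, 2, -1], [-1, -1, 2]].
The roots have two lengths (squared-length ratio 2:1); the short ones are alpha_{2,3}. The associated Dynkin diagram is a chain of 3 nodes with a double edge at one end; the terminal node there is the unique long simple root (C_3), so the type is C_3 (the algebra sp(6)).

C3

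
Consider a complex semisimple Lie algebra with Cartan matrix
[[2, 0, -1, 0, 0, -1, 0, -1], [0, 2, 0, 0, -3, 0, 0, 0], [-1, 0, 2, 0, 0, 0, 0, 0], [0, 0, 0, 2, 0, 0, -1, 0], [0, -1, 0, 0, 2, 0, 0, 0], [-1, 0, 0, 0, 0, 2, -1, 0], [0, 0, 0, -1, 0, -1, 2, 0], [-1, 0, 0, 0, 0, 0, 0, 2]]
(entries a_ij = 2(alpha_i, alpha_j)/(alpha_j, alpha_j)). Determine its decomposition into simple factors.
D6 + G2

The diagram associated to this matrix has two connected components: the simple roots {alpha_1, alpha_3, alpha_4, alpha_6, alpha_7, alpha_8} form a chain of 4 nodes with a fork of two nodes at one end (D_6), and {alpha_2, alpha_5} form two nodes joined by a triple edge (G_2). A semisimple Lie algebra decomposes uniquely as the direct sum of simple ideals, one per connected component of its Dynkin diagram, so g ≅ D_6 ⊕ G_2 (dimension 66 + 14 = 80).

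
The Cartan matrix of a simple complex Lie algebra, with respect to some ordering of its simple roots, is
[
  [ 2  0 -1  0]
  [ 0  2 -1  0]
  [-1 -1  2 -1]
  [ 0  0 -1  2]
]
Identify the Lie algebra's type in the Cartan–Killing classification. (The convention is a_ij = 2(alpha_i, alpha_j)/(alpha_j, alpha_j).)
type D_4

The matrix has rank 4 with 2's on the diagonal. Reading the off-diagonal entries as Dynkin edges (a single edge where a_ij = a_ji = -1; a double or triple edge where a_ij * a_ji = 2 or 3), the diagram is a chain of 2 nodes with a fork of two nodes at one end (D_4). One simple-root ordering that puts it in standard form is (alpha_1, alpha_3, alpha_2, alpha_4). So the algebra is type D_4, i.e. so(8).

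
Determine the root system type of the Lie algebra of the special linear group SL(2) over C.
This is sl(2), which has dimension 2^2 - 1 = 3 and rank 2 - 1 = 1 (a Cartan subalgebra is the diagonal traceless matrices). In the classification of classical Lie algebras, the special linear algebra sl(n+1) has type A_n; here n = 1, so the Dynkin diagram is a chain of 1 nodes with single edges (A_1). Hence the type is A_1.

A_1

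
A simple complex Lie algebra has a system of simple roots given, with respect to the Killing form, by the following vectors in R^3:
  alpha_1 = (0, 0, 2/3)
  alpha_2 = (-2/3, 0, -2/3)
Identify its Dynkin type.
type B_2

Compute the Cartan integers a_ij = 2(alpha_i, alpha_j)/(alpha_j, alpha_j); the resulting 2x2 Cartan matrix is
[[2, -1], [-2, 2]].
The roots have two lengths (squared-length ratio 2:1); the short ones are alpha_{1}. The associated Dynkin diagram is a chain of 2 nodes with a double edge at one end; the terminal node there is the unique short simple root (B_2), so the type is B_2 (the algebra so(5)).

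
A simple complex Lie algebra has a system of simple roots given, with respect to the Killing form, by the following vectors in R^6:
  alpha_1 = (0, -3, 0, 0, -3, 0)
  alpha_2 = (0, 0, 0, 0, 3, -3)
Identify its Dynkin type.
A_2

Compute the Cartan integers a_ij = 2(alpha_i, alpha_j)/(alpha_j, alpha_j); the resulting 2x2 Cartan matrix is
[[2, -1], [-1, 2]].
All simple roots have the same length, so the diagram is simply laced. The associated Dynkin diagram is a chain of 2 nodes with single edges (A_2), so the type is A_2 (the algebra sl(3)).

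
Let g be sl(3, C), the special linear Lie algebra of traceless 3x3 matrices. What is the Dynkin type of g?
type A_2

This is sl(3), which has dimension 3^2 - 1 = 8 and rank 3 - 1 = 2 (a Cartan subalgebra is the diagonal traceless matrices). In the classification of classical Lie algebras, the special linear algebra sl(n+1) has type A_n; here n = 2, so the Dynkin diagram is a chain of 2 nodes with single edges (A_2). Hence the type is A_2.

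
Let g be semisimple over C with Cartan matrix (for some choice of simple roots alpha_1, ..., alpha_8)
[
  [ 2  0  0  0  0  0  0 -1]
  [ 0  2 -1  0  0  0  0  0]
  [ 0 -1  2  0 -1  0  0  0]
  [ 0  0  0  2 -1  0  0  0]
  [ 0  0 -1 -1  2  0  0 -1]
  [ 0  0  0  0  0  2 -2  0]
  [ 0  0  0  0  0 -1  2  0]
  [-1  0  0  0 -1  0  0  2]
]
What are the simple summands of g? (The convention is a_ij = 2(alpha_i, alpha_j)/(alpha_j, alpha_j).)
The diagram associated to this matrix has two connected components: the simple roots {alpha_6, alpha_7} form a chain of 2 nodes with a double edge at one end; the terminal node there is the unique short simple root (B_2), and {alpha_1, alpha_2, alpha_3, alpha_4, alpha_5, alpha_8} form a chain of 5 nodes with one extra node attached to the third node from one end (E_6). A semisimple Lie algebra decomposes uniquely as the direct sum of simple ideals, one per connected component of its Dynkin diagram, so g ≅ B_2 ⊕ E_6 (dimension 10 + 78 = 88).

B_2 (so(5)) ⊕ E_6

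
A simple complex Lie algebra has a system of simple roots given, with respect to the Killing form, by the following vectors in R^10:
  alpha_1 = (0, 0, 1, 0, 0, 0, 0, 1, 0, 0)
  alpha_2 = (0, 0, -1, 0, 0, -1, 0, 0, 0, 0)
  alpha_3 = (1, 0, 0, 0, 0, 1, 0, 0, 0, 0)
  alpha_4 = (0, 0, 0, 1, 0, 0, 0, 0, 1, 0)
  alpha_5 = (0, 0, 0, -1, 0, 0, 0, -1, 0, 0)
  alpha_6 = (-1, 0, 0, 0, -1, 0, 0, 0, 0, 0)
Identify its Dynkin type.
Compute the Cartan integers a_ij = 2(alpha_i, alpha_j)/(alpha_j, alpha_j); the resulting 6x6 Cartan matrix is
[[2, -1, 0, 0, -1, 0], [-1, 2, -1, 0, 0, 0], [0, -1, 2, 0, 0, -1], [0, 0, 0, 2, -1, 0], [-1, 0, 0, -1, 2, 0], [0, 0, -1, 0, 0, 2]].
All simple roots have the same length, so the diagram is simply laced. The associated Dynkin diagram is a chain of 6 nodes with single edges (A_6), so the type is A_6 (the algebra sl(7)).

A_6 (sl(7))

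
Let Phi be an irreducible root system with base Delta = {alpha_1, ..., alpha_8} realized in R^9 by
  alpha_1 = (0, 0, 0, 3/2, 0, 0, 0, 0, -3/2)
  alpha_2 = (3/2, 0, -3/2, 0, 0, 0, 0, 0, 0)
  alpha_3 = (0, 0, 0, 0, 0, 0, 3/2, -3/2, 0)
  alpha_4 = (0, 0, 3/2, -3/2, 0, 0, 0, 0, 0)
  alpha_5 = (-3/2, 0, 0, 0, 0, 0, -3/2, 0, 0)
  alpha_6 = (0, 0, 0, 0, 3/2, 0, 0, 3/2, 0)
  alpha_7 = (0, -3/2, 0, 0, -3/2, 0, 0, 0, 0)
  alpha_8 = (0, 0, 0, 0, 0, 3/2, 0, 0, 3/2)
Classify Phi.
Compute the Cartan integers a_ij = 2(alpha_i, alpha_j)/(alpha_j, alpha_j); the resulting 8x8 Cartan matrix is
[[2, 0, 0, -1, 0, 0, 0, -1], [0, 2, 0, -1, -1, 0, 0, 0], [0, 0, 2, 0, -1, -1, 0, 0], [-1, -1, 0, 2, 0, 0, 0, 0], [0, -1, -1, 0, 2, 0, 0, 0], [0, 0, -1, 0, 0, 2, -1, 0], [0, 0, 0, 0, 0, -1, 2, 0], [-1, 0, 0, 0, 0, 0, 0, 2]].
All simple roots have the same length, so the diagram is simply laced. The associated Dynkin diagram is a chain of 8 nodes with single edges (A_8), so the type is A_8 (the algebra sl(9)).

A8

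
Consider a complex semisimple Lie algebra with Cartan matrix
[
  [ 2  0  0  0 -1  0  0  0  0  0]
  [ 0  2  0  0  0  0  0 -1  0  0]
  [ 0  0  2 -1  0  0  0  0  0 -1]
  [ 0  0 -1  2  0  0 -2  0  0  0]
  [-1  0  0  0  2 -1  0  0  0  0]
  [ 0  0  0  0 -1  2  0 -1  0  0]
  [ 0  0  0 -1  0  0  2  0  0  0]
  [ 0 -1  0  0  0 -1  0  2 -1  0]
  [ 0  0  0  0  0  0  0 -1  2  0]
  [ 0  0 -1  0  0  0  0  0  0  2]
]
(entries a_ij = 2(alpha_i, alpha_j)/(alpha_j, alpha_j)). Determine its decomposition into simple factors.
The diagram associated to this matrix has two connected components: the simple roots {alpha_3, alpha_4, alpha_7, alpha_10} form a chain of 4 nodes with a double edge at one end; the terminal node there is the unique short simple root (B_4), and {alpha_1, alpha_2, alpha_5, alpha_6, alpha_8, alpha_9} form a chain of 4 nodes with a fork of two nodes at one end (D_6). A semisimple Lie algebra decomposes uniquely as the direct sum of simple ideals, one per connected component of its Dynkin diagram, so g ≅ B_4 ⊕ D_6 (dimension 36 + 66 = 102).

B_4 (so(9)) + D_6 (so(12))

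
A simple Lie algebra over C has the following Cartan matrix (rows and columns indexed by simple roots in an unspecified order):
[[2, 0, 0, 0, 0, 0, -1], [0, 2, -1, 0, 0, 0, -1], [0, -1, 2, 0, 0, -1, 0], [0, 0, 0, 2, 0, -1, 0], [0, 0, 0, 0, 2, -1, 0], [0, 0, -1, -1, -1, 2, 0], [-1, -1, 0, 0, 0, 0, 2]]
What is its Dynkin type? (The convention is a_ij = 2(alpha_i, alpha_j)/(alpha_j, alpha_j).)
D_7

The matrix has rank 7 with 2's on the diagonal. Reading the off-diagonal entries as Dynkin edges (a single edge where a_ij = a_ji = -1; a double or triple edge where a_ij * a_ji = 2 or 3), the diagram is a chain of 5 nodes with a fork of two nodes at one end (D_7). One simple-root ordering that puts it in standard form is (alpha_1, alpha_7, alpha_2, alpha_3, alpha_6, alpha_5, alpha_4). So the algebra is type D_7, i.e. so(14).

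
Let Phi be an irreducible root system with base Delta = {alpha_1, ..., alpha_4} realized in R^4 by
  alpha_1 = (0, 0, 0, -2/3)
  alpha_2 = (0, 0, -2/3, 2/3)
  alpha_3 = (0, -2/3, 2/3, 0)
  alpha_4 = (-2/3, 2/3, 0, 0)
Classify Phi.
Compute the Cartan integers a_ij = 2(alpha_i, alpha_j)/(alpha_j, alpha_j); the resulting 4x4 Cartan matrix is
[[2, -1, 0, 0], [-2, 2, -1, 0], [0, -1, 2, -1], [0, 0, -1, 2]].
The roots have two lengths (squared-length ratio 2:1); the short ones are alpha_{1}. The associated Dynkin diagram is a chain of 4 nodes with a double edge at one end; the terminal node there is the unique short simple root (B_4), so the type is B_4 (the algebra so(9)).

B_4 (so(9))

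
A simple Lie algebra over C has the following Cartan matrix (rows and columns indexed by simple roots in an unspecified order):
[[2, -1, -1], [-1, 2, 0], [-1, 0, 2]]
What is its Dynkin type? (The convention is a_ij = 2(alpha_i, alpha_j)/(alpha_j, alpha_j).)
A3

The matrix has rank 3 with 2's on the diagonal. Reading the off-diagonal entries as Dynkin edges (a single edge where a_ij = a_ji = -1; a double or triple edge where a_ij * a_ji = 2 or 3), the diagram is a chain of 3 nodes with single edges (A_3). One simple-root ordering that puts it in standard form is (alpha_3, alpha_1, alpha_2). So the algebra is type A_3, i.e. sl(4).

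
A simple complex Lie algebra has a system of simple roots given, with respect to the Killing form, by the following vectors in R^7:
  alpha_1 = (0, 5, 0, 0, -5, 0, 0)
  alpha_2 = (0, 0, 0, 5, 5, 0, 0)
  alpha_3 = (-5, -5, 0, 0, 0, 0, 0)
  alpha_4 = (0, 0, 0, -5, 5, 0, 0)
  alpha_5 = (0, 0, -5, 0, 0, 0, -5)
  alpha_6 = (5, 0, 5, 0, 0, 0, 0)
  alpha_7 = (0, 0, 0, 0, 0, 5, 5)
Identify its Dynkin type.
D_7 (so(14))

Compute the Cartan integers a_ij = 2(alpha_i, alpha_j)/(alpha_j, alpha_j); the resulting 7x7 Cartan matrix is
[[2, -1, -1, -1, 0, 0, 0], [-1, 2, 0, 0, 0, 0, 0], [-1, 0, 2, 0, 0, -1, 0], [-1, 0, 0, 2, 0, 0, 0], [0, 0, 0, 0, 2, -1, -1], [0, 0, -1, 0, -1, 2, 0], [0, 0, 0, 0, -1, 0, 2]].
All simple roots have the same length, so the diagram is simply laced. The associated Dynkin diagram is a chain of 5 nodes with a fork of two nodes at one end (D_7), so the type is D_7 (the algebra so(14)).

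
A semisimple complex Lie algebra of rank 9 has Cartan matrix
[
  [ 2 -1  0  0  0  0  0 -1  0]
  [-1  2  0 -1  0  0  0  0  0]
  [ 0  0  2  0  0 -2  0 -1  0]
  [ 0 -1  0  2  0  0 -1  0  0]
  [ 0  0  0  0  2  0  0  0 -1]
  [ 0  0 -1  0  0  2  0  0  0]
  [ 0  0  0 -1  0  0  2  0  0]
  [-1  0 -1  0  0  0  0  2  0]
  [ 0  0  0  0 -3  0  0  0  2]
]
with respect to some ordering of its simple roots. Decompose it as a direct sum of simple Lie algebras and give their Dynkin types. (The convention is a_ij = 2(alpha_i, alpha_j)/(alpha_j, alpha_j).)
The diagram associated to this matrix has two connected components: the simple roots {alpha_1, alpha_2, alpha_3, alpha_4, alpha_6, alpha_7, alpha_8} form a chain of 7 nodes with a double edge at one end; the terminal node there is the unique short simple root (B_7), and {alpha_5, alpha_9} form two nodes joined by a triple edge (G_2). A semisimple Lie algebra decomposes uniquely as the direct sum of simple ideals, one per connected component of its Dynkin diagram, so g ≅ B_7 ⊕ G_2 (dimension 105 + 14 = 119).

B_7 (so(15)) ⊕ G_2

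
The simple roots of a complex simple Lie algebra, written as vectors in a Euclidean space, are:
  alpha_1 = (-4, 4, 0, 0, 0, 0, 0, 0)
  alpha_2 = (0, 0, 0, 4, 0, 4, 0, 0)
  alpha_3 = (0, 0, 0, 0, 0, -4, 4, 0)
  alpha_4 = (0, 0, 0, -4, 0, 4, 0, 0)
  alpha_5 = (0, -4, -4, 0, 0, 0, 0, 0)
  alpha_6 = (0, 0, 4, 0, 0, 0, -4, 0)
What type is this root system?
D_6

Compute the Cartan integers a_ij = 2(alpha_i, alpha_j)/(alpha_j, alpha_j); the resulting 6x6 Cartan matrix is
[[2, 0, 0, 0, -1, 0], [0, 2, -1, 0, 0, 0], [0, -1, 2, -1, 0, -1], [0, 0, -1, 2, 0, 0], [-1, 0, 0, 0, 2, -1], [0, 0, -1, 0, -1, 2]].
All simple roots have the same length, so the diagram is simply laced. The associated Dynkin diagram is a chain of 4 nodes with a fork of two nodes at one end (D_6), so the type is D_6 (the algebra so(12)).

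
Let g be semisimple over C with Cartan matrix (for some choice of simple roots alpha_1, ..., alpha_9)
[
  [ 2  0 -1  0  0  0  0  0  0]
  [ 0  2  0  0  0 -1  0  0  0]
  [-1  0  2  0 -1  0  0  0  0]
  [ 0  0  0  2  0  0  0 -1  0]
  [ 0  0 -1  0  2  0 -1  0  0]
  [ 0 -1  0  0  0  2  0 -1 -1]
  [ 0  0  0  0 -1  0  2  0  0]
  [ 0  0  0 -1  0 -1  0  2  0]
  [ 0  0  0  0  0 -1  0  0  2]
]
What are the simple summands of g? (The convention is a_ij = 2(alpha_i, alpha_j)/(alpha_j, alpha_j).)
A_4 (sl(5)) ⊕ D_5 (so(10))

The diagram associated to this matrix has two connected components: the simple roots {alpha_1, alpha_3, alpha_5, alpha_7} form a chain of 4 nodes with single edges (A_4), and {alpha_2, alpha_4, alpha_6, alpha_8, alpha_9} form a chain of 3 nodes with a fork of two nodes at one end (D_5). A semisimple Lie algebra decomposes uniquely as the direct sum of simple ideals, one per connected component of its Dynkin diagram, so g ≅ A_4 ⊕ D_5 (dimension 24 + 45 = 69).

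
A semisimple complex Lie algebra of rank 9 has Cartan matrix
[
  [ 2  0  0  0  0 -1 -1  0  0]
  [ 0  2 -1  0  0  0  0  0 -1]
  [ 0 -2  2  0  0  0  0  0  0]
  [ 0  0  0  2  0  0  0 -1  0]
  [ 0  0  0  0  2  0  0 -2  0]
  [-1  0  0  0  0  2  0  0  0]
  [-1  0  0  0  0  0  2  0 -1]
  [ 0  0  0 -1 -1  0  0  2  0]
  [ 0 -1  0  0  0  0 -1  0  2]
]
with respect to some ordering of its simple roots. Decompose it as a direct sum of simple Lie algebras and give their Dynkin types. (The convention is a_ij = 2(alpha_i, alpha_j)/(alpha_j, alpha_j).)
The diagram associated to this matrix has two connected components: the simple roots {alpha_4, alpha_5, alpha_8} form a chain of 3 nodes with a double edge at one end; the terminal node there is the unique long simple root (C_3), and {alpha_1, alpha_2, alpha_3, alpha_6, alpha_7, alpha_9} form a chain of 6 nodes with a double edge at one end; the terminal node there is the unique long simple root (C_6). A semisimple Lie algebra decomposes uniquely as the direct sum of simple ideals, one per connected component of its Dynkin diagram, so g ≅ C_3 ⊕ C_6 (dimension 21 + 78 = 99).

C_3 (sp(6)) ⊕ C_6 (sp(12))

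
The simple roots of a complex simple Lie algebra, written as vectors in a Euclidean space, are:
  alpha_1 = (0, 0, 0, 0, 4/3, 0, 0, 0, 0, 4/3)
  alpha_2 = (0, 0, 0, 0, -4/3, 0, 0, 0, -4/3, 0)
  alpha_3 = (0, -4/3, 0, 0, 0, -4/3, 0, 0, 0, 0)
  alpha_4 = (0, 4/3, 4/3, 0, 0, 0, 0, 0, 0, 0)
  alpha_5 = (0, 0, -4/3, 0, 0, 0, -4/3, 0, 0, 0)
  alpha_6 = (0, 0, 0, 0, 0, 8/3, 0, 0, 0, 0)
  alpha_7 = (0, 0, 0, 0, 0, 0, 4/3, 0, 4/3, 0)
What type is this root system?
type C_7

Compute the Cartan integers a_ij = 2(alpha_i, alpha_j)/(alpha_j, alpha_j); the resulting 7x7 Cartan matrix is
[[2, -1, 0, 0, 0, 0, 0], [-1, 2, 0, 0, 0, 0, -1], [0, 0, 2, -1, 0, -1, 0], [0, 0, -1, 2, -1, 0, 0], [0, 0, 0, -1, 2, 0, -1], [0, 0, -2, 0, 0, 2, 0], [0, -1, 0, 0, -1, 0, 2]].
The roots have two lengths (squared-length ratio 2:1); the short ones are alpha_{1,2,3,4,5,7}. The associated Dynkin diagram is a chain of 7 nodes with a double edge at one end; the terminal node there is the unique long simple root (C_7), so the type is C_7 (the algebra sp(14)).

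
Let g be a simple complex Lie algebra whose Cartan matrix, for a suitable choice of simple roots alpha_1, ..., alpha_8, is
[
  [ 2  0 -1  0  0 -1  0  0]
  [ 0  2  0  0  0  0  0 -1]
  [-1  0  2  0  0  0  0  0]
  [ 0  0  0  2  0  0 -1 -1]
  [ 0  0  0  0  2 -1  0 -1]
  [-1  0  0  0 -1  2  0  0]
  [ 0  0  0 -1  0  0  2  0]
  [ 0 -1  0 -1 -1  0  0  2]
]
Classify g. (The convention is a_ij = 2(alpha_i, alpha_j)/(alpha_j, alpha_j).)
type E_8

The matrix has rank 8 with 2's on the diagonal. Reading the off-diagonal entries as Dynkin edges (a single edge where a_ij = a_ji = -1; a double or triple edge where a_ij * a_ji = 2 or 3), the diagram is a chain of 7 nodes with one extra node attached to the third node from one end (E_8). One simple-root ordering that puts it in standard form is (alpha_7, alpha_2, alpha_4, alpha_8, alpha_5, alpha_6, alpha_1, alpha_3). So the algebra is type E_8.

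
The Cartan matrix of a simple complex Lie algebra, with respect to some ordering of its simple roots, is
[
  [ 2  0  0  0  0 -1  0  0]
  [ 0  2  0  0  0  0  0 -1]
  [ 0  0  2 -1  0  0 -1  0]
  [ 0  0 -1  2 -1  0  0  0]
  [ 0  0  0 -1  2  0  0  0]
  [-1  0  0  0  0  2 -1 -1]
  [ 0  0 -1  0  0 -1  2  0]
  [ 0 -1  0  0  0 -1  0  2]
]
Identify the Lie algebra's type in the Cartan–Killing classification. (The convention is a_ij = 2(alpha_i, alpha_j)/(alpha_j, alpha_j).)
E8

The matrix has rank 8 with 2's on the diagonal. Reading the off-diagonal entries as Dynkin edges (a single edge where a_ij = a_ji = -1; a double or triple edge where a_ij * a_ji = 2 or 3), the diagram is a chain of 7 nodes with one extra node attached to the third node from one end (E_8). One simple-root ordering that puts it in standard form is (alpha_2, alpha_1, alpha_8, alpha_6, alpha_7, alpha_3, alpha_4, alpha_5). So the algebra is type E_8.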